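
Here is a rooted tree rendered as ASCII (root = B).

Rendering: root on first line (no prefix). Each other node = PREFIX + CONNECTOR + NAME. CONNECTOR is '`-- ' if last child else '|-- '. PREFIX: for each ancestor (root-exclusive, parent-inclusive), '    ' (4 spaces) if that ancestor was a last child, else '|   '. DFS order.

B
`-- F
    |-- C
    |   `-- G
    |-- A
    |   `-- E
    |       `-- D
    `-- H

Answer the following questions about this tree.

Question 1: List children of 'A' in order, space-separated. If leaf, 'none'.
Node A's children (from adjacency): E

Answer: E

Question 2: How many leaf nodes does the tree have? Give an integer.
Answer: 3

Derivation:
Leaves (nodes with no children): D, G, H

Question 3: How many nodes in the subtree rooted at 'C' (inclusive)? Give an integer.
Answer: 2

Derivation:
Subtree rooted at C contains: C, G
Count = 2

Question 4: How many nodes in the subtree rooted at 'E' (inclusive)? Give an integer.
Subtree rooted at E contains: D, E
Count = 2

Answer: 2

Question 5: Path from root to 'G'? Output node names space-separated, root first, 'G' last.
Answer: B F C G

Derivation:
Walk down from root: B -> F -> C -> G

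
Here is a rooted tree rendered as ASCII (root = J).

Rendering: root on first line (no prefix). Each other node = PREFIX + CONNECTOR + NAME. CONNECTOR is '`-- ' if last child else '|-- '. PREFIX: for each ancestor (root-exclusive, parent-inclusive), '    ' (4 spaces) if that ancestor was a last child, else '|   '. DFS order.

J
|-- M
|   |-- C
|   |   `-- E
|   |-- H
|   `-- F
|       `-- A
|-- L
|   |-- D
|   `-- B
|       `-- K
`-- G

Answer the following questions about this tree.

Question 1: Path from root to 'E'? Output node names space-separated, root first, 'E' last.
Answer: J M C E

Derivation:
Walk down from root: J -> M -> C -> E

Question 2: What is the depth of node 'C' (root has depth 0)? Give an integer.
Answer: 2

Derivation:
Path from root to C: J -> M -> C
Depth = number of edges = 2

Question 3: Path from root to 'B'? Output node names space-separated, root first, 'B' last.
Answer: J L B

Derivation:
Walk down from root: J -> L -> B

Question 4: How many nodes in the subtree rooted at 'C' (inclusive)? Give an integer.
Subtree rooted at C contains: C, E
Count = 2

Answer: 2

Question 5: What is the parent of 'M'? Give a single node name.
Answer: J

Derivation:
Scan adjacency: M appears as child of J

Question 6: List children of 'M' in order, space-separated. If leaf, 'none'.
Answer: C H F

Derivation:
Node M's children (from adjacency): C, H, F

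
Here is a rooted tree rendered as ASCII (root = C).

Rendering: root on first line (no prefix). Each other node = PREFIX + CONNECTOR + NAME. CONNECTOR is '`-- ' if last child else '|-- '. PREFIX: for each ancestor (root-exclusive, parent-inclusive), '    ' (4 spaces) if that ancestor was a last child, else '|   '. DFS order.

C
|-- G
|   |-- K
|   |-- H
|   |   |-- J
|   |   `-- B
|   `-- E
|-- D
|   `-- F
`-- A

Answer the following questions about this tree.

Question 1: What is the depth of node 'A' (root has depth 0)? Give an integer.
Answer: 1

Derivation:
Path from root to A: C -> A
Depth = number of edges = 1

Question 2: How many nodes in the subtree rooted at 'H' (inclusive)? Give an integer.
Subtree rooted at H contains: B, H, J
Count = 3

Answer: 3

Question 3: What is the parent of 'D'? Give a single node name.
Scan adjacency: D appears as child of C

Answer: C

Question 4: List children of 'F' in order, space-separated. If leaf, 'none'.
Node F's children (from adjacency): (leaf)

Answer: none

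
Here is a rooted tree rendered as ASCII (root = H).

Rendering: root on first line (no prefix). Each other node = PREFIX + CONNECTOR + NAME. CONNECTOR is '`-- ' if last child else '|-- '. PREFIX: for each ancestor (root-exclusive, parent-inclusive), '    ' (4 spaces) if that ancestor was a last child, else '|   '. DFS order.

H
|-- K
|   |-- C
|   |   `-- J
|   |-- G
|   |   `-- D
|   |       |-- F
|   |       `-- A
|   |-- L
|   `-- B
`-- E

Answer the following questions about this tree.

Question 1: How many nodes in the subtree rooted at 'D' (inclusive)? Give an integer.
Subtree rooted at D contains: A, D, F
Count = 3

Answer: 3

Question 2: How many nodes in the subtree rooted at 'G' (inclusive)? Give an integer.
Subtree rooted at G contains: A, D, F, G
Count = 4

Answer: 4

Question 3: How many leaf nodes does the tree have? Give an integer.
Leaves (nodes with no children): A, B, E, F, J, L

Answer: 6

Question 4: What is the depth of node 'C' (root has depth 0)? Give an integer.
Path from root to C: H -> K -> C
Depth = number of edges = 2

Answer: 2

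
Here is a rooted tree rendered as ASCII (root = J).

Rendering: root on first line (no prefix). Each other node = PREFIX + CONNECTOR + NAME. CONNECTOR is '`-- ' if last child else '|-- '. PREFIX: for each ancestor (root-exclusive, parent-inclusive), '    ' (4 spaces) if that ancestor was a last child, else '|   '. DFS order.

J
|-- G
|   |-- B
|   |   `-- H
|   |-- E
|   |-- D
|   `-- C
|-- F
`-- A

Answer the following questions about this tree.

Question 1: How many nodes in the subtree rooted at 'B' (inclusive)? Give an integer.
Subtree rooted at B contains: B, H
Count = 2

Answer: 2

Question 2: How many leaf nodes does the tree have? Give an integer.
Answer: 6

Derivation:
Leaves (nodes with no children): A, C, D, E, F, H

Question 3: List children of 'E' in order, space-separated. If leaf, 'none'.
Answer: none

Derivation:
Node E's children (from adjacency): (leaf)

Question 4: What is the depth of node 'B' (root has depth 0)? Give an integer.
Path from root to B: J -> G -> B
Depth = number of edges = 2

Answer: 2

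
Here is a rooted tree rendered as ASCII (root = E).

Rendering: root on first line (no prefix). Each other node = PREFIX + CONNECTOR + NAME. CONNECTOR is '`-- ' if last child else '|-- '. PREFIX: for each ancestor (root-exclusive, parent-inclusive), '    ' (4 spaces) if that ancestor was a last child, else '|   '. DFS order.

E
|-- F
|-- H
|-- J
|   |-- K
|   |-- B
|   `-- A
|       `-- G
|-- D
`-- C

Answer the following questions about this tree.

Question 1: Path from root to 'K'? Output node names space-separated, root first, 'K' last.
Walk down from root: E -> J -> K

Answer: E J K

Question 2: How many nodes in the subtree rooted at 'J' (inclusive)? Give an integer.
Subtree rooted at J contains: A, B, G, J, K
Count = 5

Answer: 5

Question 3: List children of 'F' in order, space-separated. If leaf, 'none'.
Answer: none

Derivation:
Node F's children (from adjacency): (leaf)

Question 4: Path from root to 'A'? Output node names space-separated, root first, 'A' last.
Answer: E J A

Derivation:
Walk down from root: E -> J -> A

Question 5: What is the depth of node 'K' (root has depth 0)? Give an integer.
Path from root to K: E -> J -> K
Depth = number of edges = 2

Answer: 2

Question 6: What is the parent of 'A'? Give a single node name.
Scan adjacency: A appears as child of J

Answer: J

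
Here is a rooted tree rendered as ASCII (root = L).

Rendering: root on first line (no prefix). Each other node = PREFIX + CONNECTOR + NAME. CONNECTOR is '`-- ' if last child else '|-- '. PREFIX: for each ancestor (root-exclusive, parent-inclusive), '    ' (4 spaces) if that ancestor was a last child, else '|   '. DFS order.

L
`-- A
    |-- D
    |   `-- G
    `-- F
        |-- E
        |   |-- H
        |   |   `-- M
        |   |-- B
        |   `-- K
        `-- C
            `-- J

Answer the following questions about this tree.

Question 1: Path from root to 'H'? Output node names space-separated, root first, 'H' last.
Answer: L A F E H

Derivation:
Walk down from root: L -> A -> F -> E -> H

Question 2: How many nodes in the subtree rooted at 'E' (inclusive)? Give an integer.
Subtree rooted at E contains: B, E, H, K, M
Count = 5

Answer: 5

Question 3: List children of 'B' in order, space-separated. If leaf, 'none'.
Answer: none

Derivation:
Node B's children (from adjacency): (leaf)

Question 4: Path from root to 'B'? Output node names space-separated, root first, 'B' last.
Answer: L A F E B

Derivation:
Walk down from root: L -> A -> F -> E -> B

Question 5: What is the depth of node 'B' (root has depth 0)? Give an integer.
Path from root to B: L -> A -> F -> E -> B
Depth = number of edges = 4

Answer: 4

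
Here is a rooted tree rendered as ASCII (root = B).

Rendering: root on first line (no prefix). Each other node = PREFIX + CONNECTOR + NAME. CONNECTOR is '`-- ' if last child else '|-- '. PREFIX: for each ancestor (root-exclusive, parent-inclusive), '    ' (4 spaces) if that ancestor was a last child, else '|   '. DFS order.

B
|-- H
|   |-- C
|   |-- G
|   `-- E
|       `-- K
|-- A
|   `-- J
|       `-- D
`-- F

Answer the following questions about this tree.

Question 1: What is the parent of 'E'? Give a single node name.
Scan adjacency: E appears as child of H

Answer: H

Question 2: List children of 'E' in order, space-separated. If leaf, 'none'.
Node E's children (from adjacency): K

Answer: K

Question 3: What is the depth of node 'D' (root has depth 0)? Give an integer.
Answer: 3

Derivation:
Path from root to D: B -> A -> J -> D
Depth = number of edges = 3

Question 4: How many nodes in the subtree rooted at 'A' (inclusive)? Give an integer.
Answer: 3

Derivation:
Subtree rooted at A contains: A, D, J
Count = 3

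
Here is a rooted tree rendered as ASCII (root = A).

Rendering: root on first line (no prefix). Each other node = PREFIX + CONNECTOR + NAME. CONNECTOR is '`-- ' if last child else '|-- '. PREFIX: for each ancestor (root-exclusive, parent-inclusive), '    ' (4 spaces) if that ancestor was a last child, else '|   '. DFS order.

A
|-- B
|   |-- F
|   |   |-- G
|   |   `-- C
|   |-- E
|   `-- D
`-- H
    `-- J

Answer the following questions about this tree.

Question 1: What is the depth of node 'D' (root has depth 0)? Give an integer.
Answer: 2

Derivation:
Path from root to D: A -> B -> D
Depth = number of edges = 2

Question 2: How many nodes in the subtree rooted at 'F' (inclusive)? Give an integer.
Subtree rooted at F contains: C, F, G
Count = 3

Answer: 3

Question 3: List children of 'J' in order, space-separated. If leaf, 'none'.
Answer: none

Derivation:
Node J's children (from adjacency): (leaf)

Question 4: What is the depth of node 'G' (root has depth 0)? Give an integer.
Path from root to G: A -> B -> F -> G
Depth = number of edges = 3

Answer: 3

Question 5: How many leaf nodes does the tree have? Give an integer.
Leaves (nodes with no children): C, D, E, G, J

Answer: 5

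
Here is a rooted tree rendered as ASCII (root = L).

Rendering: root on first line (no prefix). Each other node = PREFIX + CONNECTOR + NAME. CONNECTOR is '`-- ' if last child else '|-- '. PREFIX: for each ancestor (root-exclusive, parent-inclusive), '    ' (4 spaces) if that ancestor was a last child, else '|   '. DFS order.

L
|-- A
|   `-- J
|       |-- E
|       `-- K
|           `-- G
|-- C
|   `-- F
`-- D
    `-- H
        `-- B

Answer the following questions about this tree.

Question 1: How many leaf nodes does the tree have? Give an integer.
Leaves (nodes with no children): B, E, F, G

Answer: 4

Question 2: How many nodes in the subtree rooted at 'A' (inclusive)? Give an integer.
Subtree rooted at A contains: A, E, G, J, K
Count = 5

Answer: 5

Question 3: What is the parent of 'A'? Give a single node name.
Scan adjacency: A appears as child of L

Answer: L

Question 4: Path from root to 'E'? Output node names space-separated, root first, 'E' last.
Answer: L A J E

Derivation:
Walk down from root: L -> A -> J -> E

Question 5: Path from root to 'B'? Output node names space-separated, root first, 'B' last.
Walk down from root: L -> D -> H -> B

Answer: L D H B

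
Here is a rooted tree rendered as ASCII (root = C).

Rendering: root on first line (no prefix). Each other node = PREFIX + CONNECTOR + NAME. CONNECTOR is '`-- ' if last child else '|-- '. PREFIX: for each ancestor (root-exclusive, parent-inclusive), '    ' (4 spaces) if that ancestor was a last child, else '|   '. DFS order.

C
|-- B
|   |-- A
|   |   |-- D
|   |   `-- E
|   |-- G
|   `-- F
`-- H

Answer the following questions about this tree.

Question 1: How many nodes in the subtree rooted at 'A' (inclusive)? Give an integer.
Subtree rooted at A contains: A, D, E
Count = 3

Answer: 3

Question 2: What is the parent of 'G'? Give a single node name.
Scan adjacency: G appears as child of B

Answer: B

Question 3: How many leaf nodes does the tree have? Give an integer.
Leaves (nodes with no children): D, E, F, G, H

Answer: 5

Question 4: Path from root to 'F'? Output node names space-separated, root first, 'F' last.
Walk down from root: C -> B -> F

Answer: C B F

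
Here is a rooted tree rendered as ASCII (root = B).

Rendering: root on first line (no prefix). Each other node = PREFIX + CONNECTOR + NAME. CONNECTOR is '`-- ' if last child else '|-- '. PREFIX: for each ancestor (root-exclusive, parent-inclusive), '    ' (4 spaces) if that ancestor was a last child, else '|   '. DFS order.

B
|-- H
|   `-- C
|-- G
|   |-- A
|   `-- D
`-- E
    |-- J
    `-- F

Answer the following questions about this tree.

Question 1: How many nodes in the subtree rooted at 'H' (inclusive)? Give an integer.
Answer: 2

Derivation:
Subtree rooted at H contains: C, H
Count = 2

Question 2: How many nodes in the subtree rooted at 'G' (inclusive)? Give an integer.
Answer: 3

Derivation:
Subtree rooted at G contains: A, D, G
Count = 3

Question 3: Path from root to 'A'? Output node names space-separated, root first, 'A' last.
Walk down from root: B -> G -> A

Answer: B G A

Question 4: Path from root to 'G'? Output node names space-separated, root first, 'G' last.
Answer: B G

Derivation:
Walk down from root: B -> G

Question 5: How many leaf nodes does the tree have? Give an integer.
Leaves (nodes with no children): A, C, D, F, J

Answer: 5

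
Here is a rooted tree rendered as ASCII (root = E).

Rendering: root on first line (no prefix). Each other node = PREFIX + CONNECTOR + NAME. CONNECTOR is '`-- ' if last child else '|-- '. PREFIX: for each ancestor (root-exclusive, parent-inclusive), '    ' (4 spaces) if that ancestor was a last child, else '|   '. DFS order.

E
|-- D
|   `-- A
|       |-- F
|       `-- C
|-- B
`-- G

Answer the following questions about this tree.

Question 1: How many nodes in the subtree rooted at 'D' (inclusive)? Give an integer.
Subtree rooted at D contains: A, C, D, F
Count = 4

Answer: 4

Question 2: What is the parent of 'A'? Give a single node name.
Answer: D

Derivation:
Scan adjacency: A appears as child of D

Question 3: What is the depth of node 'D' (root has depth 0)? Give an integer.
Answer: 1

Derivation:
Path from root to D: E -> D
Depth = number of edges = 1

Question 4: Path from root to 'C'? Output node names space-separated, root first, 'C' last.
Answer: E D A C

Derivation:
Walk down from root: E -> D -> A -> C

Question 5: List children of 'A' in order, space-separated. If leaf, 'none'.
Node A's children (from adjacency): F, C

Answer: F C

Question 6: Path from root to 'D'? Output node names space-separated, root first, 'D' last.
Walk down from root: E -> D

Answer: E D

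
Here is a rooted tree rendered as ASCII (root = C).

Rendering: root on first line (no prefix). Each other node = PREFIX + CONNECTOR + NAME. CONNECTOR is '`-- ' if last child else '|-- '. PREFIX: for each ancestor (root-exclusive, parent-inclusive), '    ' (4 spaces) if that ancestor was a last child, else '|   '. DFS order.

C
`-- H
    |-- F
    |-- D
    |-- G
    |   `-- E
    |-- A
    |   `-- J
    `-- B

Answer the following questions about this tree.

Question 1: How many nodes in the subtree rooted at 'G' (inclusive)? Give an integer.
Answer: 2

Derivation:
Subtree rooted at G contains: E, G
Count = 2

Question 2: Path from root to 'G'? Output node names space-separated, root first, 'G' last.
Answer: C H G

Derivation:
Walk down from root: C -> H -> G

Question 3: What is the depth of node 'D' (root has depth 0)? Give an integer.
Path from root to D: C -> H -> D
Depth = number of edges = 2

Answer: 2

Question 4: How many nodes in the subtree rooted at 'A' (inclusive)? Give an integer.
Subtree rooted at A contains: A, J
Count = 2

Answer: 2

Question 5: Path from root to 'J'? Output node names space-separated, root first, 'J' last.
Walk down from root: C -> H -> A -> J

Answer: C H A J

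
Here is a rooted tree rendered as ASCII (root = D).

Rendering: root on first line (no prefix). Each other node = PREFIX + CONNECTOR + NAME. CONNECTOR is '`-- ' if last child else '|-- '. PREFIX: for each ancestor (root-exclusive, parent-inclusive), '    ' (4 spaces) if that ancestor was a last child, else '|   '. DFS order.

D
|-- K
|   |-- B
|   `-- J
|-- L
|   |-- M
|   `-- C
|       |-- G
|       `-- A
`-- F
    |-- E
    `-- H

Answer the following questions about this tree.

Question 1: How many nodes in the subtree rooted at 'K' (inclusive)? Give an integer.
Answer: 3

Derivation:
Subtree rooted at K contains: B, J, K
Count = 3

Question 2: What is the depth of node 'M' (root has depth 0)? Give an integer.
Path from root to M: D -> L -> M
Depth = number of edges = 2

Answer: 2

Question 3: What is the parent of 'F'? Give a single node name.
Scan adjacency: F appears as child of D

Answer: D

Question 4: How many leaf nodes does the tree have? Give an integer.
Leaves (nodes with no children): A, B, E, G, H, J, M

Answer: 7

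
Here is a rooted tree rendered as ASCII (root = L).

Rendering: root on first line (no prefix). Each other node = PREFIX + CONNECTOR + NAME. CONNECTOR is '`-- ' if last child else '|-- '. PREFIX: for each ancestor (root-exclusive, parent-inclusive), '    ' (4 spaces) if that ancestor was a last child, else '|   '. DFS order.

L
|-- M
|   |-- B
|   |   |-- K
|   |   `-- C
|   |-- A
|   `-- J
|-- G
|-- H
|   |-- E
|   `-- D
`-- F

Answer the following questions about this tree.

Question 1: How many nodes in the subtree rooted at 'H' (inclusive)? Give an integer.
Subtree rooted at H contains: D, E, H
Count = 3

Answer: 3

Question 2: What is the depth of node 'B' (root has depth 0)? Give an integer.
Answer: 2

Derivation:
Path from root to B: L -> M -> B
Depth = number of edges = 2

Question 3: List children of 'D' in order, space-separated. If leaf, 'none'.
Answer: none

Derivation:
Node D's children (from adjacency): (leaf)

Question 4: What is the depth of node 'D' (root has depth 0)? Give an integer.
Answer: 2

Derivation:
Path from root to D: L -> H -> D
Depth = number of edges = 2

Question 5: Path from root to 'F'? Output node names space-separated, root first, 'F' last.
Answer: L F

Derivation:
Walk down from root: L -> F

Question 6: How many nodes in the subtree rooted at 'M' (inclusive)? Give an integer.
Subtree rooted at M contains: A, B, C, J, K, M
Count = 6

Answer: 6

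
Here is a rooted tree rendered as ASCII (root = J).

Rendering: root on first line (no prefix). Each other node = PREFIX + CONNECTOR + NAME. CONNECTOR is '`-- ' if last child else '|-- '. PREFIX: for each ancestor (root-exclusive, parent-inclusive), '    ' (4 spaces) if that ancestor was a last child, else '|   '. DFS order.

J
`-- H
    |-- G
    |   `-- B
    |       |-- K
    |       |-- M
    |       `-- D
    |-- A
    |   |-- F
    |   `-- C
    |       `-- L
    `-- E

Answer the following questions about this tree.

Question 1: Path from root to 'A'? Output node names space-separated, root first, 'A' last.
Walk down from root: J -> H -> A

Answer: J H A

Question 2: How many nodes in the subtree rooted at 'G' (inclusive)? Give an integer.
Answer: 5

Derivation:
Subtree rooted at G contains: B, D, G, K, M
Count = 5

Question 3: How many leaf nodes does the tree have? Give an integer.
Answer: 6

Derivation:
Leaves (nodes with no children): D, E, F, K, L, M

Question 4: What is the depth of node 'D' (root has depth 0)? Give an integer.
Path from root to D: J -> H -> G -> B -> D
Depth = number of edges = 4

Answer: 4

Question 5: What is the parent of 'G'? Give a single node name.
Answer: H

Derivation:
Scan adjacency: G appears as child of H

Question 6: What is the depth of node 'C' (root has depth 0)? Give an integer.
Answer: 3

Derivation:
Path from root to C: J -> H -> A -> C
Depth = number of edges = 3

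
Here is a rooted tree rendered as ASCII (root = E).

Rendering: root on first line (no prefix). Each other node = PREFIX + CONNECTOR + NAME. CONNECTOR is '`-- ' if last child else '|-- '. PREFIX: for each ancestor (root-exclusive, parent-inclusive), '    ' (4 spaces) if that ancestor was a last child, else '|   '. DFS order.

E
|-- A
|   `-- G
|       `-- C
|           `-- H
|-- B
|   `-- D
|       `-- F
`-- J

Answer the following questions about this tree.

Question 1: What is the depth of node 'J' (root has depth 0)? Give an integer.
Answer: 1

Derivation:
Path from root to J: E -> J
Depth = number of edges = 1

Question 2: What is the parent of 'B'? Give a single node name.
Answer: E

Derivation:
Scan adjacency: B appears as child of E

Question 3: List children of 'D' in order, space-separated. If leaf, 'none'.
Answer: F

Derivation:
Node D's children (from adjacency): F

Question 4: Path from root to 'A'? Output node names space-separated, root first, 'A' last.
Walk down from root: E -> A

Answer: E A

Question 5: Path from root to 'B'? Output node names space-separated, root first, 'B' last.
Answer: E B

Derivation:
Walk down from root: E -> B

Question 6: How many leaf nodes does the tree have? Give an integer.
Leaves (nodes with no children): F, H, J

Answer: 3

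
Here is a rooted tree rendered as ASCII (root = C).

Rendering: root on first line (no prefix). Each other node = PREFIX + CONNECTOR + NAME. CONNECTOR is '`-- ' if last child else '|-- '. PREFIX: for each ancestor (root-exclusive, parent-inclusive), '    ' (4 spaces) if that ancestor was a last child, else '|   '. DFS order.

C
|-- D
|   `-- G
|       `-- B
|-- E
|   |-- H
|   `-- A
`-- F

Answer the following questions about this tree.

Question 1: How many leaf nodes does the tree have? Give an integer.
Leaves (nodes with no children): A, B, F, H

Answer: 4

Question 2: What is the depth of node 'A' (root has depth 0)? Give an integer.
Path from root to A: C -> E -> A
Depth = number of edges = 2

Answer: 2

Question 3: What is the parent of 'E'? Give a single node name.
Scan adjacency: E appears as child of C

Answer: C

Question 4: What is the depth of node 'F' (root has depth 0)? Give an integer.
Path from root to F: C -> F
Depth = number of edges = 1

Answer: 1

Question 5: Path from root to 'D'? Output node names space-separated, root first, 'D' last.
Walk down from root: C -> D

Answer: C D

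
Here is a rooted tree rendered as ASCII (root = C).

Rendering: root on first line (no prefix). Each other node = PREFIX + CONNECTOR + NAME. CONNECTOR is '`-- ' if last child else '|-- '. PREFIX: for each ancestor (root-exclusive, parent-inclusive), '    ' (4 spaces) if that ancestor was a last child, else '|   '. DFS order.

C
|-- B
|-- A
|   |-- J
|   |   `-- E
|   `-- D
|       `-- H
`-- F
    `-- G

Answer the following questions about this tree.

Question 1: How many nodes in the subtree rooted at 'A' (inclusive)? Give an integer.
Subtree rooted at A contains: A, D, E, H, J
Count = 5

Answer: 5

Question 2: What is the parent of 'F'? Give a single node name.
Scan adjacency: F appears as child of C

Answer: C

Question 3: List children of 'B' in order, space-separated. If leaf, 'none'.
Answer: none

Derivation:
Node B's children (from adjacency): (leaf)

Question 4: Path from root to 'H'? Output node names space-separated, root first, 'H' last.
Walk down from root: C -> A -> D -> H

Answer: C A D H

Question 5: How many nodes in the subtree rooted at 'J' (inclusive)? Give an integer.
Subtree rooted at J contains: E, J
Count = 2

Answer: 2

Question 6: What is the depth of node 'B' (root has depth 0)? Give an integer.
Answer: 1

Derivation:
Path from root to B: C -> B
Depth = number of edges = 1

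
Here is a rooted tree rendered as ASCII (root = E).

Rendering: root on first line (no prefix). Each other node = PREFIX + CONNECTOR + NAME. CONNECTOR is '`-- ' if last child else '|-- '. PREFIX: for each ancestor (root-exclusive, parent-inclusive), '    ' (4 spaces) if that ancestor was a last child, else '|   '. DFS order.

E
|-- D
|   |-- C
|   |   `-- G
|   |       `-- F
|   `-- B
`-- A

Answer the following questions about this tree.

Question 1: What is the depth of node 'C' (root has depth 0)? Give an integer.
Answer: 2

Derivation:
Path from root to C: E -> D -> C
Depth = number of edges = 2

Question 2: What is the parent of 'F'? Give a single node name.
Scan adjacency: F appears as child of G

Answer: G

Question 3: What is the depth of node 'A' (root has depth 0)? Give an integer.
Answer: 1

Derivation:
Path from root to A: E -> A
Depth = number of edges = 1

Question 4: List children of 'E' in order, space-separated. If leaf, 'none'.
Answer: D A

Derivation:
Node E's children (from adjacency): D, A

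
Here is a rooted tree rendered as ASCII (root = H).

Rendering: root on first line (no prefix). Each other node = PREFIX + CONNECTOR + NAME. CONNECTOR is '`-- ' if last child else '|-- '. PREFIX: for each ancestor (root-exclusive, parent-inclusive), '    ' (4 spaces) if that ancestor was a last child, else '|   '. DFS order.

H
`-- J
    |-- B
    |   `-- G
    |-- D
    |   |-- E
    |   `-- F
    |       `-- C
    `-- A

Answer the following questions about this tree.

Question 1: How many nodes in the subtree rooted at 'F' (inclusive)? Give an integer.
Answer: 2

Derivation:
Subtree rooted at F contains: C, F
Count = 2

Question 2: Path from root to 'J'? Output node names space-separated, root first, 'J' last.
Answer: H J

Derivation:
Walk down from root: H -> J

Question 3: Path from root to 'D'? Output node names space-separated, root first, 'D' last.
Walk down from root: H -> J -> D

Answer: H J D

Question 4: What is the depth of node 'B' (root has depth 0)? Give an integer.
Answer: 2

Derivation:
Path from root to B: H -> J -> B
Depth = number of edges = 2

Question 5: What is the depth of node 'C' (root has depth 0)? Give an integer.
Answer: 4

Derivation:
Path from root to C: H -> J -> D -> F -> C
Depth = number of edges = 4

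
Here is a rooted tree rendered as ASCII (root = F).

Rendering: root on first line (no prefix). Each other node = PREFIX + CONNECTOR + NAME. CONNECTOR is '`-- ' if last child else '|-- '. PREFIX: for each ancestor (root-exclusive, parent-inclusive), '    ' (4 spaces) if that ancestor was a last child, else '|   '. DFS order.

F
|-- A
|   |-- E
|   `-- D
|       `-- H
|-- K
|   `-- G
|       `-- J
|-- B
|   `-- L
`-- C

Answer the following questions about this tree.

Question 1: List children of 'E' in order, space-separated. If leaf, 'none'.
Node E's children (from adjacency): (leaf)

Answer: none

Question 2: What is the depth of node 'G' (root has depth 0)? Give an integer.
Answer: 2

Derivation:
Path from root to G: F -> K -> G
Depth = number of edges = 2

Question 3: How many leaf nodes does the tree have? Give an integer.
Answer: 5

Derivation:
Leaves (nodes with no children): C, E, H, J, L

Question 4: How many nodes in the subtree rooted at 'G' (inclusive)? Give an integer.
Subtree rooted at G contains: G, J
Count = 2

Answer: 2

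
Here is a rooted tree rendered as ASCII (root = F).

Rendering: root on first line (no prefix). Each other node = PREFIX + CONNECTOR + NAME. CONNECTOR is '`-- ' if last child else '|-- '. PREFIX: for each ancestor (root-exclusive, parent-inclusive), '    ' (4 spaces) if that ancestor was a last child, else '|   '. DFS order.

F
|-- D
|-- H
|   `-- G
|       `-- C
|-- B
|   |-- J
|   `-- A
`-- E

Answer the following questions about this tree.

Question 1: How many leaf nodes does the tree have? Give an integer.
Answer: 5

Derivation:
Leaves (nodes with no children): A, C, D, E, J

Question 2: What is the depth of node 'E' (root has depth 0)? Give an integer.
Path from root to E: F -> E
Depth = number of edges = 1

Answer: 1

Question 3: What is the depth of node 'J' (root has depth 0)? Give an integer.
Path from root to J: F -> B -> J
Depth = number of edges = 2

Answer: 2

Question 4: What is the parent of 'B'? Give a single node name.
Answer: F

Derivation:
Scan adjacency: B appears as child of F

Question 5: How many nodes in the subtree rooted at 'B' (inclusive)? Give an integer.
Subtree rooted at B contains: A, B, J
Count = 3

Answer: 3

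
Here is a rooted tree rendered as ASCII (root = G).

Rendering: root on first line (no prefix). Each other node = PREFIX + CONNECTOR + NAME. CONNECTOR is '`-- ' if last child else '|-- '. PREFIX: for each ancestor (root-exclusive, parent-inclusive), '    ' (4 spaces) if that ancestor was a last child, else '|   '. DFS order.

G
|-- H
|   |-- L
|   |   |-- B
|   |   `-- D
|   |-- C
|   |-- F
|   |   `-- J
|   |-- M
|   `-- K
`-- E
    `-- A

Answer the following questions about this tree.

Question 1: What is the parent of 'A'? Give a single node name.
Scan adjacency: A appears as child of E

Answer: E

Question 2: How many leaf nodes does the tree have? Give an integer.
Answer: 7

Derivation:
Leaves (nodes with no children): A, B, C, D, J, K, M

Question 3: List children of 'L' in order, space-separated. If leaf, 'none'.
Node L's children (from adjacency): B, D

Answer: B D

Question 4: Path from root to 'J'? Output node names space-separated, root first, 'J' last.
Answer: G H F J

Derivation:
Walk down from root: G -> H -> F -> J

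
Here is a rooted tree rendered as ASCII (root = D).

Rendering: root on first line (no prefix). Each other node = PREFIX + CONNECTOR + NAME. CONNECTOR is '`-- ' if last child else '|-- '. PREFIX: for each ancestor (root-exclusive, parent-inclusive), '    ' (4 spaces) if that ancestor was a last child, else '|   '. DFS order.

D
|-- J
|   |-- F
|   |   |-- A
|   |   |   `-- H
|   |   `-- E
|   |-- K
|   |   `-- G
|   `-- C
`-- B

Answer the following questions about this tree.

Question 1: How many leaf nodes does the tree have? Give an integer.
Leaves (nodes with no children): B, C, E, G, H

Answer: 5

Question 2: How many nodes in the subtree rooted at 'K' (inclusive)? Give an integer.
Subtree rooted at K contains: G, K
Count = 2

Answer: 2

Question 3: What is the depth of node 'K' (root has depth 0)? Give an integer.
Answer: 2

Derivation:
Path from root to K: D -> J -> K
Depth = number of edges = 2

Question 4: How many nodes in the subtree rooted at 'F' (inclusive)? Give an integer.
Subtree rooted at F contains: A, E, F, H
Count = 4

Answer: 4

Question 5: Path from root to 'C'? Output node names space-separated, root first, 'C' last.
Walk down from root: D -> J -> C

Answer: D J C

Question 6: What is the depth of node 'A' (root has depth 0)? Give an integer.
Answer: 3

Derivation:
Path from root to A: D -> J -> F -> A
Depth = number of edges = 3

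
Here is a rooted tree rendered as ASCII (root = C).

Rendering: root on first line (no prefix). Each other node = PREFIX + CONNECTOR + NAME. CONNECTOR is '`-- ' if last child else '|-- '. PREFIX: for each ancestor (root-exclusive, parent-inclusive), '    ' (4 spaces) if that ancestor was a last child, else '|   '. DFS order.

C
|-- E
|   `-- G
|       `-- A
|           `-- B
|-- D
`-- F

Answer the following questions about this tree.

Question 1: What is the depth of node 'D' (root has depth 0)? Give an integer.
Answer: 1

Derivation:
Path from root to D: C -> D
Depth = number of edges = 1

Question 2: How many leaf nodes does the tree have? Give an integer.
Leaves (nodes with no children): B, D, F

Answer: 3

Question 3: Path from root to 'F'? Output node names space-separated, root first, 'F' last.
Walk down from root: C -> F

Answer: C F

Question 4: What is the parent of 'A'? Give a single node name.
Scan adjacency: A appears as child of G

Answer: G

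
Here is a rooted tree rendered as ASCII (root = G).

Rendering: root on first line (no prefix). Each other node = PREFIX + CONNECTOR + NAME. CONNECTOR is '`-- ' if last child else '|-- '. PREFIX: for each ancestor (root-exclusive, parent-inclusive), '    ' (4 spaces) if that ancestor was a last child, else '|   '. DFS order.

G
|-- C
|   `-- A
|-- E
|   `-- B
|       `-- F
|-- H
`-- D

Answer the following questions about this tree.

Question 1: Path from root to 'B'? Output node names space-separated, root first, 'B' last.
Walk down from root: G -> E -> B

Answer: G E B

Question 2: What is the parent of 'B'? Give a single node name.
Answer: E

Derivation:
Scan adjacency: B appears as child of E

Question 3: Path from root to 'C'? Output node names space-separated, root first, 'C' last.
Walk down from root: G -> C

Answer: G C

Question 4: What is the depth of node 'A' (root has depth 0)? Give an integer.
Answer: 2

Derivation:
Path from root to A: G -> C -> A
Depth = number of edges = 2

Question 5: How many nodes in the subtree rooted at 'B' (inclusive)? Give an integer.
Answer: 2

Derivation:
Subtree rooted at B contains: B, F
Count = 2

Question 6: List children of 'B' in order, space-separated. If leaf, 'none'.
Node B's children (from adjacency): F

Answer: F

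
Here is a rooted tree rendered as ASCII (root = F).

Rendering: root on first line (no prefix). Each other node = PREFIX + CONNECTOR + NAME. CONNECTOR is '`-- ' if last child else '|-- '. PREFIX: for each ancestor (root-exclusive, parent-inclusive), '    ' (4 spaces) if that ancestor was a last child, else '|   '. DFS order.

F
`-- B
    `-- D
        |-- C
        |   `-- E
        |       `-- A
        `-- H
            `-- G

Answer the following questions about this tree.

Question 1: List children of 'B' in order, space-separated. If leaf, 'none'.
Answer: D

Derivation:
Node B's children (from adjacency): D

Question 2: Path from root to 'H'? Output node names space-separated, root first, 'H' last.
Walk down from root: F -> B -> D -> H

Answer: F B D H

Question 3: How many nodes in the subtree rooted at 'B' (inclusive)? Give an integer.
Subtree rooted at B contains: A, B, C, D, E, G, H
Count = 7

Answer: 7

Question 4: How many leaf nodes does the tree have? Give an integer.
Leaves (nodes with no children): A, G

Answer: 2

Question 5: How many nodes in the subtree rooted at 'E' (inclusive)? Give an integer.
Subtree rooted at E contains: A, E
Count = 2

Answer: 2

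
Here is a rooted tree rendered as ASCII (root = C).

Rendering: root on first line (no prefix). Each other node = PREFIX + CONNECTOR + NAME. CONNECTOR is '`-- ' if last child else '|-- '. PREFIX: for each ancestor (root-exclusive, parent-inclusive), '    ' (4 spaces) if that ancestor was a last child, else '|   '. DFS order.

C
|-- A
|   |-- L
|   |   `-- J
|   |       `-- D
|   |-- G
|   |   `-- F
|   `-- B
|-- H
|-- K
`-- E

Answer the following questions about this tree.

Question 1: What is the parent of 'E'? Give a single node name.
Answer: C

Derivation:
Scan adjacency: E appears as child of C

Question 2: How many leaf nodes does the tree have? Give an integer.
Answer: 6

Derivation:
Leaves (nodes with no children): B, D, E, F, H, K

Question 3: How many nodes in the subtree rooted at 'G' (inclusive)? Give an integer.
Answer: 2

Derivation:
Subtree rooted at G contains: F, G
Count = 2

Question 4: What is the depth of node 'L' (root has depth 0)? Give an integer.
Answer: 2

Derivation:
Path from root to L: C -> A -> L
Depth = number of edges = 2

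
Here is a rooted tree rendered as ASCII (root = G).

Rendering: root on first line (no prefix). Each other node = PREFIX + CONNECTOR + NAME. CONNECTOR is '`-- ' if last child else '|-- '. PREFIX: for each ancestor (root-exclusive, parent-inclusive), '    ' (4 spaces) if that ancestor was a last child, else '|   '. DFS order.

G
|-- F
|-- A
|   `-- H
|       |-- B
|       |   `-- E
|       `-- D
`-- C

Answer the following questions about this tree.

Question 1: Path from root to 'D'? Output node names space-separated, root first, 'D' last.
Answer: G A H D

Derivation:
Walk down from root: G -> A -> H -> D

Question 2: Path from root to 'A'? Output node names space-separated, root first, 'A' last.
Walk down from root: G -> A

Answer: G A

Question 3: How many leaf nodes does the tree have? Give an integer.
Leaves (nodes with no children): C, D, E, F

Answer: 4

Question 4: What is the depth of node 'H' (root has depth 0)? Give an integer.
Path from root to H: G -> A -> H
Depth = number of edges = 2

Answer: 2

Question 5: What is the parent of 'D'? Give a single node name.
Answer: H

Derivation:
Scan adjacency: D appears as child of H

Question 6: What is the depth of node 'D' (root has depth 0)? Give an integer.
Answer: 3

Derivation:
Path from root to D: G -> A -> H -> D
Depth = number of edges = 3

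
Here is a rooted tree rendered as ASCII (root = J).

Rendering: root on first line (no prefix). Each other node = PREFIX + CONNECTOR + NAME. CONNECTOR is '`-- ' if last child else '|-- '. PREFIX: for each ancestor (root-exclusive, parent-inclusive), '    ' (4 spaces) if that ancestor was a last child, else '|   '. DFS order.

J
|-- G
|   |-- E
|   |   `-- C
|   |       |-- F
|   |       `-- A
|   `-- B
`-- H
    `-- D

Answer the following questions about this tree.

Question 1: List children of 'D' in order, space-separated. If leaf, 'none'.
Node D's children (from adjacency): (leaf)

Answer: none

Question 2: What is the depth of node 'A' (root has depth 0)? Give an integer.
Path from root to A: J -> G -> E -> C -> A
Depth = number of edges = 4

Answer: 4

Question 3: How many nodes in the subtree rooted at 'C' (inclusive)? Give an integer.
Answer: 3

Derivation:
Subtree rooted at C contains: A, C, F
Count = 3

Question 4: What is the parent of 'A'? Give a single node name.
Answer: C

Derivation:
Scan adjacency: A appears as child of C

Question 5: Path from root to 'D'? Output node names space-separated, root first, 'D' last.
Answer: J H D

Derivation:
Walk down from root: J -> H -> D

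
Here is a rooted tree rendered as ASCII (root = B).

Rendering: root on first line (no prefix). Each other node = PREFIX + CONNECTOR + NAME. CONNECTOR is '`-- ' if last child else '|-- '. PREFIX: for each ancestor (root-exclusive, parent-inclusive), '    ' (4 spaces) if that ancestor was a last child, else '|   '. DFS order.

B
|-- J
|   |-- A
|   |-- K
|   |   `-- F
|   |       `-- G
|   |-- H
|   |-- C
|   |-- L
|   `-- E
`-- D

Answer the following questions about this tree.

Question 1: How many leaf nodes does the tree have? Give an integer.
Answer: 7

Derivation:
Leaves (nodes with no children): A, C, D, E, G, H, L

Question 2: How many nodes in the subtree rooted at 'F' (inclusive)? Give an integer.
Subtree rooted at F contains: F, G
Count = 2

Answer: 2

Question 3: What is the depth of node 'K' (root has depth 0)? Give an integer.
Answer: 2

Derivation:
Path from root to K: B -> J -> K
Depth = number of edges = 2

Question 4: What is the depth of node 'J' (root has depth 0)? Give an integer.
Path from root to J: B -> J
Depth = number of edges = 1

Answer: 1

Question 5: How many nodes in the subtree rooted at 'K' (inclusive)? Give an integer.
Subtree rooted at K contains: F, G, K
Count = 3

Answer: 3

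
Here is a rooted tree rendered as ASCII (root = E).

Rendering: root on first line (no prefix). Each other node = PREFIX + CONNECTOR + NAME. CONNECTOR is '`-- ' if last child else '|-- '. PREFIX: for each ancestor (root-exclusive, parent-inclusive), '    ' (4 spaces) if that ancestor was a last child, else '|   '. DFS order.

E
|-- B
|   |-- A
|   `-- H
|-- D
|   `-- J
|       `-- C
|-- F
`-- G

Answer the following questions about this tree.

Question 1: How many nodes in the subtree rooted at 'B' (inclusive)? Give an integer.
Subtree rooted at B contains: A, B, H
Count = 3

Answer: 3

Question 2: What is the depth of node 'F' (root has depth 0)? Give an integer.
Path from root to F: E -> F
Depth = number of edges = 1

Answer: 1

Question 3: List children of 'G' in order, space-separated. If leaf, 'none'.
Answer: none

Derivation:
Node G's children (from adjacency): (leaf)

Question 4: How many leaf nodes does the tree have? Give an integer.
Leaves (nodes with no children): A, C, F, G, H

Answer: 5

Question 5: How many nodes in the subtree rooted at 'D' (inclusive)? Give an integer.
Subtree rooted at D contains: C, D, J
Count = 3

Answer: 3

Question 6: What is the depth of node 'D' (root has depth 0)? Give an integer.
Answer: 1

Derivation:
Path from root to D: E -> D
Depth = number of edges = 1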